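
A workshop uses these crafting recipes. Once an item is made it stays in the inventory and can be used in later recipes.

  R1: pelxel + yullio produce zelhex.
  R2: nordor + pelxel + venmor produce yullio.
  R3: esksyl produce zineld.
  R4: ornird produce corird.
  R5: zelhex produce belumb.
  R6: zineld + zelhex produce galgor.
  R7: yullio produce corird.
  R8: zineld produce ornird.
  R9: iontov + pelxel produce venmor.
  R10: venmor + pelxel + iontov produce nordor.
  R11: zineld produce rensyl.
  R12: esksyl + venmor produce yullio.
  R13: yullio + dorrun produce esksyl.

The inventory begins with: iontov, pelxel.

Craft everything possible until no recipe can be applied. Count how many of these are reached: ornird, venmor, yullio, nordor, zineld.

Using R9, iontov and pelxel make venmor.
Using R10, venmor, pelxel, and iontov make nordor.
nordor + pelxel + venmor → yullio (R2).
ornird would need zineld (R8), but zineld is never obtained.
venmor: reached.
yullio: reached.
nordor: reached.
zineld would need esksyl (R3), but esksyl is never obtained.
Reached: venmor, yullio, and nordor — 3 of the 5.

3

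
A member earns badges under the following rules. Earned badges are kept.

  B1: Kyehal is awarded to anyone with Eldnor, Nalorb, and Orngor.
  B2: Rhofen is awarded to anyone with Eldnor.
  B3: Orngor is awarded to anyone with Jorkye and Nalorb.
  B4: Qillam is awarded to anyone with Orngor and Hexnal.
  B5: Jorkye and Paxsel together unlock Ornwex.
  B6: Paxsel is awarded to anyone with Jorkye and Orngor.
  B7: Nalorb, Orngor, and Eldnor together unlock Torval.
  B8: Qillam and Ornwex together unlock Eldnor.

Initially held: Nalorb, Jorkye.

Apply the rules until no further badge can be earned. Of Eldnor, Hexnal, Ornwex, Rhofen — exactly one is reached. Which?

With Jorkye and Nalorb, Orngor is earned (B3).
With Jorkye and Orngor, Paxsel is earned (B6).
With Jorkye and Paxsel, Ornwex is earned (B5).
Rhofen would need Eldnor (B2), but Eldnor is never earned. Eldnor would need Qillam and Ornwex (B8), but Qillam is never earned. No rule produces Hexnal, and it is not given.

Ornwex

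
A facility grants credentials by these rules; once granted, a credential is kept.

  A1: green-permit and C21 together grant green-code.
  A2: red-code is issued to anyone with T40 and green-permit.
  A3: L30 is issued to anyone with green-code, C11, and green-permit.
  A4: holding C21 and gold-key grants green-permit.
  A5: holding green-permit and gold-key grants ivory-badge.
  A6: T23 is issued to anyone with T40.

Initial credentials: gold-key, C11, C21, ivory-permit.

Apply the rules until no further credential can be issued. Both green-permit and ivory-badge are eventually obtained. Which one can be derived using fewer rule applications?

green-permit

green-permit: Holding C21 and gold-key grants green-permit (A4). [1 rule application]
ivory-badge: Holding C21 and gold-key grants green-permit (A4). Holding green-permit and gold-key grants ivory-badge (A5). [2 rule applications]
green-permit needs fewer.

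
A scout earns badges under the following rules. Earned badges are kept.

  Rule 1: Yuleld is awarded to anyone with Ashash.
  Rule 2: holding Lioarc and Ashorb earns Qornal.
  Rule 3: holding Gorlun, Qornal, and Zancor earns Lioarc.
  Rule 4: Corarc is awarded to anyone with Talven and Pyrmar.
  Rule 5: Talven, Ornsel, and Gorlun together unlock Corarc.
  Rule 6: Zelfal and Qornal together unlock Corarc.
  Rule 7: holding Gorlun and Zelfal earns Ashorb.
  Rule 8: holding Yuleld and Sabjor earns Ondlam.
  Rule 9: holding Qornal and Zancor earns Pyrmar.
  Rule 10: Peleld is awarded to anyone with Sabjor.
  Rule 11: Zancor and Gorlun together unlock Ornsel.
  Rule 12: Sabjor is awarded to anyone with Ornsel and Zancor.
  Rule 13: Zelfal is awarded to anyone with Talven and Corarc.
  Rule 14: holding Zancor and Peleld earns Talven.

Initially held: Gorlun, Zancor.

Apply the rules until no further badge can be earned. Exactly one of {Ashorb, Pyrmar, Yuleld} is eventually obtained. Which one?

Ashorb

With Zancor and Gorlun, Ornsel is earned (Rule 11).
With Ornsel and Zancor, Sabjor is earned (Rule 12).
With Sabjor, Peleld is earned (Rule 10).
With Zancor and Peleld, Talven is earned (Rule 14).
With Talven, Ornsel, and Gorlun, Corarc is earned (Rule 5).
With Talven and Corarc, Zelfal is earned (Rule 13).
With Gorlun and Zelfal, Ashorb is earned (Rule 7).
Pyrmar would need Qornal and Zancor (Rule 9), but Qornal is never earned. Yuleld would need Ashash (Rule 1), but Ashash is never earned.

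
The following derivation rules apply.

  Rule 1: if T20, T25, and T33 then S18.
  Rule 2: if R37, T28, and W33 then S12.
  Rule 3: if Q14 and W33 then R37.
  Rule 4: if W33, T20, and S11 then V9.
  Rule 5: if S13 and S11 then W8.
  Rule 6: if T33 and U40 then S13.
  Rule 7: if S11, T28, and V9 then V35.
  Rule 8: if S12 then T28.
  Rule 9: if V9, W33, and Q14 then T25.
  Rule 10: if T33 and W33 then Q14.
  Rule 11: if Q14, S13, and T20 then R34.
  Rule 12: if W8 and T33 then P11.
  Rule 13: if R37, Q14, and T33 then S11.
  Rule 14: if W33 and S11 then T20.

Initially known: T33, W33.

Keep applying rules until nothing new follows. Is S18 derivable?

From T33 and W33, Rule 10 gives Q14.
From Q14 and W33, Rule 3 gives R37.
R37, Q14, and T33 hold, so S11 follows (Rule 13).
From W33 and S11, Rule 14 gives T20.
From W33, T20, and S11, Rule 4 gives V9.
V9, W33, and Q14 hold, so T25 follows (Rule 9).
T20, T25, and T33 hold, so S18 follows (Rule 1).

Yes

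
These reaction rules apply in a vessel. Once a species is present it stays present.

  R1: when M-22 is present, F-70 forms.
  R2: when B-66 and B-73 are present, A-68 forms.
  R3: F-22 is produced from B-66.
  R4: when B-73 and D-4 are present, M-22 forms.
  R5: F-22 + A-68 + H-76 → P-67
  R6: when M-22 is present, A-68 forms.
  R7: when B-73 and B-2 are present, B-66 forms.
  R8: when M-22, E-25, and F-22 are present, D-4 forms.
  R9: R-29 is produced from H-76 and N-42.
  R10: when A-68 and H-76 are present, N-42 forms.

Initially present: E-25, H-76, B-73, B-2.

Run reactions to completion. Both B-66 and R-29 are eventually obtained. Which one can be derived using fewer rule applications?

B-66

B-66: B-73 and B-2 present → B-66 forms (R7). [1 rule application]
R-29: B-73 and B-2 present → B-66 forms (R7). B-66 and B-73 present → A-68 forms (R2). A-68 and H-76 present → N-42 forms (R10). H-76 and N-42 present → R-29 forms (R9). [4 rule applications]
B-66 needs fewer.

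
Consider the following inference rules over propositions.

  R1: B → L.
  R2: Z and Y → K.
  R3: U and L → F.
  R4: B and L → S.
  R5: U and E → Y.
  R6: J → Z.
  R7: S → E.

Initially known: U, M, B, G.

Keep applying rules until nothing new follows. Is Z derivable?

Z would need J (R6), but J is never established.

No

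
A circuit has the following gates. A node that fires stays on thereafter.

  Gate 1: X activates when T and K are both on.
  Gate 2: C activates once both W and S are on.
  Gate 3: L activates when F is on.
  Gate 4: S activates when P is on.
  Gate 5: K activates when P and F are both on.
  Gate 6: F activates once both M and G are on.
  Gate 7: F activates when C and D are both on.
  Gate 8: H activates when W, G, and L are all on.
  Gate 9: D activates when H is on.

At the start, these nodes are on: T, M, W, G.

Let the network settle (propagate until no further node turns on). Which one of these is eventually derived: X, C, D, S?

D

M and G are on, so F activates (Gate 6).
Gate 3: F on → L on.
Gate 8: W, G, and L on → H on.
H is on, so D activates (Gate 9).
X would need T and K (Gate 1), but K never turns on. C would need W and S (Gate 2), but S never turns on. S would need P (Gate 4), but P never turns on.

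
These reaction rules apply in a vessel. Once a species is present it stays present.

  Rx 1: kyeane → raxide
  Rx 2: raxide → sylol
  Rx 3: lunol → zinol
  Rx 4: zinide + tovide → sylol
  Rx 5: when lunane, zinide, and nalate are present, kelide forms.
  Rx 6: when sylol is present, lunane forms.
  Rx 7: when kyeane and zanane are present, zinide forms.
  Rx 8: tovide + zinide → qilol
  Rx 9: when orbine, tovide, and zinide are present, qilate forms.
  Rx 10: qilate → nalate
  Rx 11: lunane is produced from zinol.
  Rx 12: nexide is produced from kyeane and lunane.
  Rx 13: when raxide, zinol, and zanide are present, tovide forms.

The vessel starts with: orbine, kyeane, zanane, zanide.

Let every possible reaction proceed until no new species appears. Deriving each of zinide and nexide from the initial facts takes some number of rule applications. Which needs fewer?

zinide

zinide: kyeane and zanane present → zinide forms (Rx 7). [1 rule application]
nexide: kyeane present → raxide forms (Rx 1). raxide present → sylol forms (Rx 2). sylol present → lunane forms (Rx 6). kyeane and lunane present → nexide forms (Rx 12). [4 rule applications]
zinide needs fewer.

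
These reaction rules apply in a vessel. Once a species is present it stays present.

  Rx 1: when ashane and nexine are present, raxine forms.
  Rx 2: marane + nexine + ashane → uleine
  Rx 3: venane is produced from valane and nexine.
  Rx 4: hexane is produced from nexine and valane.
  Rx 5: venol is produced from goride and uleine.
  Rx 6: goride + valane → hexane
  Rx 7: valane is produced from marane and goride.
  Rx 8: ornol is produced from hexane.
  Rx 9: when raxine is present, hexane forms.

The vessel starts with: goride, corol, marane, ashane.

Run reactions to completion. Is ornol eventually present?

Yes

marane and goride present → valane forms (Rx 7).
goride and valane present → hexane forms (Rx 6).
hexane present → ornol forms (Rx 8).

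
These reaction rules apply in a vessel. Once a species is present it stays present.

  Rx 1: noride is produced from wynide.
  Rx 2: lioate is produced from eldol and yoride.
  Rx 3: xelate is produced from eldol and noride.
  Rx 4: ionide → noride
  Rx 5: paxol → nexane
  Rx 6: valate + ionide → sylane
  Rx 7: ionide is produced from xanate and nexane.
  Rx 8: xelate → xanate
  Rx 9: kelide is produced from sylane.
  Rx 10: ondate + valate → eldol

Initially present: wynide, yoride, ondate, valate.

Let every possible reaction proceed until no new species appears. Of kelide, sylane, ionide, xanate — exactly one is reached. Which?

wynide present → noride forms (Rx 1).
ondate and valate present → eldol forms (Rx 10).
eldol and noride present → xelate forms (Rx 3).
xelate present → xanate forms (Rx 8).
kelide would need sylane (Rx 9), but sylane never forms. ionide would need xanate and nexane (Rx 7), but nexane never forms. sylane would need valate and ionide (Rx 6), but ionide never forms.

xanate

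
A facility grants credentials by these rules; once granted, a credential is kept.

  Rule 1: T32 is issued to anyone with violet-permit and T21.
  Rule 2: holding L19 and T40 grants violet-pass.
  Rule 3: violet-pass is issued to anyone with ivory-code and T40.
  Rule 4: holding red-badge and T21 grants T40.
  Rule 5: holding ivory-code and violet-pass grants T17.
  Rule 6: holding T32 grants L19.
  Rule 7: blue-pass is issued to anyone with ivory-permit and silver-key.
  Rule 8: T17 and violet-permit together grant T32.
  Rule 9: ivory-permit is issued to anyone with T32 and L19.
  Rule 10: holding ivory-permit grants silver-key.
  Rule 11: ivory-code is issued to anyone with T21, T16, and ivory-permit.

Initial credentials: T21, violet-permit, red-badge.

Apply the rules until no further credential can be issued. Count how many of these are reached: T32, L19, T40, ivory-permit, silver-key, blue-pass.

6

Holding violet-permit and T21 grants T32 (Rule 1).
Holding red-badge and T21 grants T40 (Rule 4).
Holding T32 grants L19 (Rule 6).
Holding T32 and L19 grants ivory-permit (Rule 9).
Holding ivory-permit grants silver-key (Rule 10).
Holding ivory-permit and silver-key grants blue-pass (Rule 7).
T32: reached.
L19: reached.
T40: reached.
ivory-permit: reached.
silver-key: reached.
blue-pass: reached.
All 6 are reached.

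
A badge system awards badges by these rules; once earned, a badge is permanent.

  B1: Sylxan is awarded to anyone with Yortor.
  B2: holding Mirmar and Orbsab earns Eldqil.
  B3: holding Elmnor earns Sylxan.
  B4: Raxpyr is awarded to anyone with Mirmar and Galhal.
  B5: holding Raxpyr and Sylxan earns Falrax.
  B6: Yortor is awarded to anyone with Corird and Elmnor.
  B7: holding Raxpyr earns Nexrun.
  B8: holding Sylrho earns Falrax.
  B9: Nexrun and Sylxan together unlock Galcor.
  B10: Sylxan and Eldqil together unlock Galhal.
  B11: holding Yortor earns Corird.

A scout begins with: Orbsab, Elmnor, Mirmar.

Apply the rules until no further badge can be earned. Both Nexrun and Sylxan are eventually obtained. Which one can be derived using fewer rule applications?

Sylxan: With Elmnor, Sylxan is earned (B3). [1 rule application]
Nexrun: With Mirmar and Orbsab, Eldqil is earned (B2). With Elmnor, Sylxan is earned (B3). With Sylxan and Eldqil, Galhal is earned (B10). With Mirmar and Galhal, Raxpyr is earned (B4). With Raxpyr, Nexrun is earned (B7). [5 rule applications]
Sylxan needs fewer.

Sylxan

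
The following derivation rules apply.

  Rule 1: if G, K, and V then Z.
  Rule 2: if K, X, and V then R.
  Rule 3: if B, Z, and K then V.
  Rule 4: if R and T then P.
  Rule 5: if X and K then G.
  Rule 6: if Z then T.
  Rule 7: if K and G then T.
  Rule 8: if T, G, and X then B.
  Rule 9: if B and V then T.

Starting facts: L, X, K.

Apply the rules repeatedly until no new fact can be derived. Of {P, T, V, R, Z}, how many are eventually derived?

From X and K, Rule 5 gives G.
K and G hold, so T follows (Rule 7).
P would need R and T (Rule 4), but R is never established.
T: reached.
V would need B, Z, and K (Rule 3), but Z is never established.
R would need K, X, and V (Rule 2), but V is never established.
Z would need G, K, and V (Rule 1), but V is never established.
Reached: T — 1 of the 5.

1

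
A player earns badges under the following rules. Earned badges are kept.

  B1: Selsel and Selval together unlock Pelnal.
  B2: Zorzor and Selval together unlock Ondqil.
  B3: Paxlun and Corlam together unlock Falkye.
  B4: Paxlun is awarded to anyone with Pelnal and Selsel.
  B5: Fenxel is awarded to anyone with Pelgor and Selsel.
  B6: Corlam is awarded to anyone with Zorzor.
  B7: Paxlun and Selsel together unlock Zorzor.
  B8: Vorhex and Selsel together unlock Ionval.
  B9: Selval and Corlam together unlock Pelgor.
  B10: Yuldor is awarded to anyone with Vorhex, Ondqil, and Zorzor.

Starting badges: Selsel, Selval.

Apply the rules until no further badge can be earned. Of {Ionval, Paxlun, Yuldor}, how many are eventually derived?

With Selsel and Selval, Pelnal is earned (B1).
With Pelnal and Selsel, Paxlun is earned (B4).
Ionval would need Vorhex and Selsel (B8), but Vorhex is never earned.
Paxlun: reached.
Yuldor would need Vorhex, Ondqil, and Zorzor (B10), but Vorhex is never earned.
Reached: Paxlun — 1 of the 3.

1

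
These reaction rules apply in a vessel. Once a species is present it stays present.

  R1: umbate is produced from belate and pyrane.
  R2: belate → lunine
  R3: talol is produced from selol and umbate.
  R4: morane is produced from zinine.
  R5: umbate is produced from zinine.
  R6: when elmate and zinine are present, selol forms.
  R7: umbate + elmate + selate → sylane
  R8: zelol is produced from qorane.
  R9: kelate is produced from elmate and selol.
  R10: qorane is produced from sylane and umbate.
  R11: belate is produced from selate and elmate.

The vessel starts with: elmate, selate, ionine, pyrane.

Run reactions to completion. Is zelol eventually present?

Yes

selate and elmate present → belate forms (R11).
belate and pyrane present → umbate forms (R1).
umbate, elmate, and selate present → sylane forms (R7).
sylane and umbate present → qorane forms (R10).
qorane present → zelol forms (R8).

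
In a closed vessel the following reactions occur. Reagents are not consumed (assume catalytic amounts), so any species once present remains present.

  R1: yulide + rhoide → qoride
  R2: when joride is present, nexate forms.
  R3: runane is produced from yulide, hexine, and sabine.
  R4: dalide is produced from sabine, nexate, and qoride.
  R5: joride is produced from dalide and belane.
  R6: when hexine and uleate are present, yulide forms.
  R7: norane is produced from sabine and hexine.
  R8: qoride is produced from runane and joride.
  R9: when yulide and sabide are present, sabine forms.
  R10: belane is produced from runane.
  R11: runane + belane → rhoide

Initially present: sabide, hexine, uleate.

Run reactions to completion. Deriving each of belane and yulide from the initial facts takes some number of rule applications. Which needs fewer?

yulide

yulide: hexine and uleate present → yulide forms (R6). [1 rule application]
belane: hexine and uleate present → yulide forms (R6). yulide and sabide present → sabine forms (R9). yulide, hexine, and sabine present → runane forms (R3). runane present → belane forms (R10). [4 rule applications]
yulide needs fewer.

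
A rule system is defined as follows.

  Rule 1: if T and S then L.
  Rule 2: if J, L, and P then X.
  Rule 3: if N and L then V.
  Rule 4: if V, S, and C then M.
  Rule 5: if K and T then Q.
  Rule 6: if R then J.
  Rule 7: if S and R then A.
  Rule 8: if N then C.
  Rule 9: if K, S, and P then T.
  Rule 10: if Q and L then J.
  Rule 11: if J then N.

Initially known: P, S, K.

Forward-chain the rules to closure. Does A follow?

A would need S and R (Rule 7), but R is never established.

No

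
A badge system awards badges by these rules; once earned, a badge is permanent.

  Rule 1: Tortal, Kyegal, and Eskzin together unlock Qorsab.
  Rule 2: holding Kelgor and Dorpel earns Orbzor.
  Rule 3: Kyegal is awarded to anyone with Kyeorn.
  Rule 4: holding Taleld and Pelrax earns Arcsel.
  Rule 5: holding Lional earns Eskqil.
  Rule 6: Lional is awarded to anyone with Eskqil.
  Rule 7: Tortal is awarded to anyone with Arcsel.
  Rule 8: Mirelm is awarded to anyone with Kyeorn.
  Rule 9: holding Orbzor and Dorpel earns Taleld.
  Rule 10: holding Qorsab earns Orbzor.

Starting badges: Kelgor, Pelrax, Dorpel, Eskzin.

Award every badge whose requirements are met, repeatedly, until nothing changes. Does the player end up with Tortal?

With Kelgor and Dorpel, Orbzor is earned (Rule 2).
With Orbzor and Dorpel, Taleld is earned (Rule 9).
With Taleld and Pelrax, Arcsel is earned (Rule 4).
With Arcsel, Tortal is earned (Rule 7).

Yes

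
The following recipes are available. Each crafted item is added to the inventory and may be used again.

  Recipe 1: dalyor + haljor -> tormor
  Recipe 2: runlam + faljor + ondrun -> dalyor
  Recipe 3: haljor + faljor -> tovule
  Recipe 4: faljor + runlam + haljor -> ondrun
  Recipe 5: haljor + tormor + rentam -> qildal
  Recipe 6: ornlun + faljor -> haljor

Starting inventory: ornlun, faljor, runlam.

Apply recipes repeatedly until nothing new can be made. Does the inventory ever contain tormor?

Yes

ornlun + faljor -> haljor (Recipe 6).
faljor + runlam + haljor -> ondrun (Recipe 4).
runlam + faljor + ondrun -> dalyor (Recipe 2).
dalyor + haljor -> tormor (Recipe 1).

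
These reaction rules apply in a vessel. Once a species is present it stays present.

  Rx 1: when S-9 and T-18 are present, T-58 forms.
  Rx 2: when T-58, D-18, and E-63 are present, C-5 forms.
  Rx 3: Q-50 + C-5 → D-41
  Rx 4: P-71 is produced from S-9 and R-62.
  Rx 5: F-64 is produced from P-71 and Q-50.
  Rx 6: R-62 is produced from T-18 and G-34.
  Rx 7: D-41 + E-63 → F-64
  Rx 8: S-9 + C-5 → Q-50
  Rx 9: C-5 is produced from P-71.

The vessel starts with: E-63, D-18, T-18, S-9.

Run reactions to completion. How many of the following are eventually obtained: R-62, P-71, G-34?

R-62 would need T-18 and G-34 (Rx 6), but G-34 never forms.
P-71 would need S-9 and R-62 (Rx 4), but R-62 never forms.
No rule produces G-34, and it is not given.
None of the 3 are reached.

0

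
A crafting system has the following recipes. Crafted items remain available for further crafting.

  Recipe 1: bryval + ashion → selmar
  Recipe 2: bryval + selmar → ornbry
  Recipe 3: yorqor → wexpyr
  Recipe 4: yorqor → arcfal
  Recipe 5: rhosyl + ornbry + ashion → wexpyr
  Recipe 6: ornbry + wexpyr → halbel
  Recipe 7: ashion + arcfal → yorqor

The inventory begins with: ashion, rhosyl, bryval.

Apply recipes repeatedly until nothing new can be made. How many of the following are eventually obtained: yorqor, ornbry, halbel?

Using Recipe 1, bryval and ashion make selmar.
bryval + selmar → ornbry (Recipe 2).
rhosyl + ornbry + ashion → wexpyr (Recipe 5).
ornbry + wexpyr → halbel (Recipe 6).
yorqor would need ashion and arcfal (Recipe 7), but arcfal is never obtained.
ornbry: reached.
halbel: reached.
Reached: ornbry and halbel — 2 of the 3.

2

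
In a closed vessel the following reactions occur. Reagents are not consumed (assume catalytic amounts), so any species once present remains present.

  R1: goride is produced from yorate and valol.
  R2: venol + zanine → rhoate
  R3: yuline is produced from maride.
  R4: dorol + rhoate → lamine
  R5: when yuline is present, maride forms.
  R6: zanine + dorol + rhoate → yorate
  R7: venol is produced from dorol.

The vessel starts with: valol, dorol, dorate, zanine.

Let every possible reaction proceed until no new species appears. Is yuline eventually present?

yuline would need maride (R3), but maride never forms.

No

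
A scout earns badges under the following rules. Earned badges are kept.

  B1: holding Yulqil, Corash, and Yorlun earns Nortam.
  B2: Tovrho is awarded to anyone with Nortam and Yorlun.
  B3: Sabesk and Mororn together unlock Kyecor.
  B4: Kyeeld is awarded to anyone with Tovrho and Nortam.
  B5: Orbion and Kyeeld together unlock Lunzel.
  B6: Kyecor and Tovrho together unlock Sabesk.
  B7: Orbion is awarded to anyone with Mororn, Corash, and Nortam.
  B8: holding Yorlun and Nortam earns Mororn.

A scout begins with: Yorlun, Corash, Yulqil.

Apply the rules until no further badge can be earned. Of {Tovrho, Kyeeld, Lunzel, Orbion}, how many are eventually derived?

With Yulqil, Corash, and Yorlun, Nortam is earned (B1).
With Nortam and Yorlun, Tovrho is earned (B2).
With Yorlun and Nortam, Mororn is earned (B8).
With Tovrho and Nortam, Kyeeld is earned (B4).
With Mororn, Corash, and Nortam, Orbion is earned (B7).
With Orbion and Kyeeld, Lunzel is earned (B5).
Tovrho: reached.
Kyeeld: reached.
Lunzel: reached.
Orbion: reached.
All 4 are reached.

4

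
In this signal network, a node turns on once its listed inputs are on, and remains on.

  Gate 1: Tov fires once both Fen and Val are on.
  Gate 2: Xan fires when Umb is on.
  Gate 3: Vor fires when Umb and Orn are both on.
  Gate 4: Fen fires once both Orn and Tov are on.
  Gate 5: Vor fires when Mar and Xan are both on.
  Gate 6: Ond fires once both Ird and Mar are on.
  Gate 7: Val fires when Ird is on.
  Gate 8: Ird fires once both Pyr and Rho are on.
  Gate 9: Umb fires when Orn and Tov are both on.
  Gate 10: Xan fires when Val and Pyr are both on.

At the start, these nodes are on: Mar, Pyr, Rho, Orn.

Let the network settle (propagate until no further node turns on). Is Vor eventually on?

Yes

Pyr and Rho are on, so Ird fires (Gate 8).
Ird is on, so Val fires (Gate 7).
Val and Pyr are on, so Xan fires (Gate 10).
Gate 5: Mar and Xan on → Vor on.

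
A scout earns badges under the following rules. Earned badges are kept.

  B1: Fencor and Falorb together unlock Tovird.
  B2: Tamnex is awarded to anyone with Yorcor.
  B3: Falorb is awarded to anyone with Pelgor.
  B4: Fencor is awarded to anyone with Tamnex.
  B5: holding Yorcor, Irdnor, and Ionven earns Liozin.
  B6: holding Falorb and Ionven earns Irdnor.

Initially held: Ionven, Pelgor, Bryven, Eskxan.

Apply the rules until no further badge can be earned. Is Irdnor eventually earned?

With Pelgor, Falorb is earned (B3).
With Falorb and Ionven, Irdnor is earned (B6).

Yes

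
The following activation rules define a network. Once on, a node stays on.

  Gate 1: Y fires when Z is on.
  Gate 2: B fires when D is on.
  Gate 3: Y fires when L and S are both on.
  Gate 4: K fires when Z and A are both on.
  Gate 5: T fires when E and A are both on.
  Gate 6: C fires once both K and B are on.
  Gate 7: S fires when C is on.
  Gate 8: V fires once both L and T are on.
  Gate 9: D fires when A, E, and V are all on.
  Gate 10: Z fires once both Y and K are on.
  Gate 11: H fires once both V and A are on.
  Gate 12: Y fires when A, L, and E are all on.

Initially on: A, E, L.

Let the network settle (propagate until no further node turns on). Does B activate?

Gate 5: E and A on → T on.
L and T are on, so V fires (Gate 8).
A, E, and V are on, so D fires (Gate 9).
D is on, so B fires (Gate 2).

Yes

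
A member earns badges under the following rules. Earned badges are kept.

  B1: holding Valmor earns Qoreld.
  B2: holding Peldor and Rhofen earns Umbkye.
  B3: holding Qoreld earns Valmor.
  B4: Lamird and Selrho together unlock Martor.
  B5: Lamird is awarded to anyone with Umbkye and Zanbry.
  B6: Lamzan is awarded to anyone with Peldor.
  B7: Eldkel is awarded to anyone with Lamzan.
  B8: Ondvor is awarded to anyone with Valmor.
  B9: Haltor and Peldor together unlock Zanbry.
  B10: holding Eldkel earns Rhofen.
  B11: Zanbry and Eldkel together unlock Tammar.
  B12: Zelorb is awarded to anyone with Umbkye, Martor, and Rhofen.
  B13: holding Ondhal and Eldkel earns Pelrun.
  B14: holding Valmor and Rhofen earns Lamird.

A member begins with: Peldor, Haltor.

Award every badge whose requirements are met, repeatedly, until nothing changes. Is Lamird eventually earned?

With Haltor and Peldor, Zanbry is earned (B9).
With Peldor, Lamzan is earned (B6).
With Lamzan, Eldkel is earned (B7).
With Eldkel, Rhofen is earned (B10).
With Peldor and Rhofen, Umbkye is earned (B2).
With Umbkye and Zanbry, Lamird is earned (B5).

Yes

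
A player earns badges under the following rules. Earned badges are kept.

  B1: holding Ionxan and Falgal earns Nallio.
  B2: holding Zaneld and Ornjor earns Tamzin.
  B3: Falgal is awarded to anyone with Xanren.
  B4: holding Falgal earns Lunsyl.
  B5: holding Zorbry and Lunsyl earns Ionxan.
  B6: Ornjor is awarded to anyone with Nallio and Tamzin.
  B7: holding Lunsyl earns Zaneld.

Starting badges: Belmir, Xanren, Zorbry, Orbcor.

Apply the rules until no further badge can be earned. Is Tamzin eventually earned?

Tamzin would need Zaneld and Ornjor (B2), but Ornjor is never earned.

No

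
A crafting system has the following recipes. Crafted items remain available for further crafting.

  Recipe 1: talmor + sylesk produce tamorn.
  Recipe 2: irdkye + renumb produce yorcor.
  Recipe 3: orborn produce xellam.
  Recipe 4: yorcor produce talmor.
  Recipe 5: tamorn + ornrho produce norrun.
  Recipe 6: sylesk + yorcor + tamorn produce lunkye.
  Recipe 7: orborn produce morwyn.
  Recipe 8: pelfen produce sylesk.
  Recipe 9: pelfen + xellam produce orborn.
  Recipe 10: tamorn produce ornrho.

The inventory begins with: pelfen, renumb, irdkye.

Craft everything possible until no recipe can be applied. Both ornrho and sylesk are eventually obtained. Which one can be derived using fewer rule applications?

sylesk: Using Recipe 8, pelfen makes sylesk. [1 rule application]
ornrho: Using Recipe 2, irdkye and renumb make yorcor. Using Recipe 8, pelfen makes sylesk. Using Recipe 4, yorcor makes talmor. Using Recipe 1, talmor and sylesk make tamorn. tamorn → ornrho (Recipe 10). [5 rule applications]
sylesk needs fewer.

sylesk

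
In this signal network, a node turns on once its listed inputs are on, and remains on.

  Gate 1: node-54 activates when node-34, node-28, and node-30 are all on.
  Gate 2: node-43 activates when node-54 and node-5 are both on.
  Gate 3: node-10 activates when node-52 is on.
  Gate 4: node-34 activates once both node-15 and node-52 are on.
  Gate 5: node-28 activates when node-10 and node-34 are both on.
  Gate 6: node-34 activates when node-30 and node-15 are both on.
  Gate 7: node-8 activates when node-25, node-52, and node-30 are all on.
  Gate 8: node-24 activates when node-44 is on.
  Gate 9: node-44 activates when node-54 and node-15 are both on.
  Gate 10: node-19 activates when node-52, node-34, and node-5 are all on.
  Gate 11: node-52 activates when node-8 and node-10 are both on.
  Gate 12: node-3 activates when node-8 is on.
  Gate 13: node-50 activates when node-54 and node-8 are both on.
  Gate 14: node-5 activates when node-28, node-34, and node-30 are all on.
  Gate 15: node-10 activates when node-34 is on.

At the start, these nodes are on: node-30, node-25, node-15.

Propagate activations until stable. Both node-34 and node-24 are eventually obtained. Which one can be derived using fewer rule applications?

node-34: Gate 6: node-30 and node-15 on → node-34 on. [1 rule application]
node-24: Gate 6: node-30 and node-15 on → node-34 on. node-34 is on, so node-10 activates (Gate 15). Gate 5: node-10 and node-34 on → node-28 on. Gate 1: node-34, node-28, and node-30 on → node-54 on. node-54 and node-15 are on, so node-44 activates (Gate 9). Gate 8: node-44 on → node-24 on. [6 rule applications]
node-34 needs fewer.

node-34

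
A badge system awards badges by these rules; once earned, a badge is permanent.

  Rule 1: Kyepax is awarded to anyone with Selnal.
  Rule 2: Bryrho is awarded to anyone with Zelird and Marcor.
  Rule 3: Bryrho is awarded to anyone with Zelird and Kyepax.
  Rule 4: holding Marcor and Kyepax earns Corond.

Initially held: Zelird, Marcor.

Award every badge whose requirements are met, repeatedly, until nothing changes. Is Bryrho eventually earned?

Yes

With Zelird and Marcor, Bryrho is earned (Rule 2).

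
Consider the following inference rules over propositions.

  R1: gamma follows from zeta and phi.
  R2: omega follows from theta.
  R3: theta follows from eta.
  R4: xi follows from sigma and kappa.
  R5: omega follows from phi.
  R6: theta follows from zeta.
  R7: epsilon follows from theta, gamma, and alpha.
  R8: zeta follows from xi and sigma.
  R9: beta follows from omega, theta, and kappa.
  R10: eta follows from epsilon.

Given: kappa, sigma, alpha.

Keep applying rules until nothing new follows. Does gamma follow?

gamma would need zeta and phi (R1), but phi is never established.

No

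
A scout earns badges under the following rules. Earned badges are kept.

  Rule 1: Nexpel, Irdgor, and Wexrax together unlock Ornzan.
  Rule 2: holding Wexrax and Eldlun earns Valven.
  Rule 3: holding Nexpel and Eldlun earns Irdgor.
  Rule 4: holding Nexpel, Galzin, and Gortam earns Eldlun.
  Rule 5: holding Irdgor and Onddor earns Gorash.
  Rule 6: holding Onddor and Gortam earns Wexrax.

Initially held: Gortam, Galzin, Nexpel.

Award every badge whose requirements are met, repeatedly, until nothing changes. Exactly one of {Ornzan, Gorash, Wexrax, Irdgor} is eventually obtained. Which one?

Irdgor

With Nexpel, Galzin, and Gortam, Eldlun is earned (Rule 4).
With Nexpel and Eldlun, Irdgor is earned (Rule 3).
Ornzan would need Nexpel, Irdgor, and Wexrax (Rule 1), but Wexrax is never earned. Gorash would need Irdgor and Onddor (Rule 5), but Onddor is never earned. Wexrax would need Onddor and Gortam (Rule 6), but Onddor is never earned.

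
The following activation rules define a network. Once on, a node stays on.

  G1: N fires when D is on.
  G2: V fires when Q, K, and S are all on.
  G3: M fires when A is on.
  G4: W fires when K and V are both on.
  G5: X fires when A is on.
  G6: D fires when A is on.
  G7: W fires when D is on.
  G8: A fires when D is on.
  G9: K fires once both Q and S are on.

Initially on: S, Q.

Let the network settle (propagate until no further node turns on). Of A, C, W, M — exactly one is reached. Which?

W

Q and S are on, so K fires (G9).
Q, K, and S are on, so V fires (G2).
K and V are on, so W fires (G4).
M would need A (G3), but A never turns on. No rule produces C, and it is not given. A would need D (G8), but D never turns on.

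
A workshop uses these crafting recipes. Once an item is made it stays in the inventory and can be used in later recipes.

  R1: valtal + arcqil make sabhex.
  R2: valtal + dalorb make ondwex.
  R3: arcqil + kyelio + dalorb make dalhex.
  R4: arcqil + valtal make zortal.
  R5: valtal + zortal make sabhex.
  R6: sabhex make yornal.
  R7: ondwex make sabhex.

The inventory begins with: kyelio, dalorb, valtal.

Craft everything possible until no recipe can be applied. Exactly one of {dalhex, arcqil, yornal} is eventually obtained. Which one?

Using R2, valtal and dalorb make ondwex.
Using R7, ondwex makes sabhex.
sabhex → yornal (R6).
dalhex would need arcqil, kyelio, and dalorb (R3), but arcqil is never obtained. No rule produces arcqil, and it is not given.

yornal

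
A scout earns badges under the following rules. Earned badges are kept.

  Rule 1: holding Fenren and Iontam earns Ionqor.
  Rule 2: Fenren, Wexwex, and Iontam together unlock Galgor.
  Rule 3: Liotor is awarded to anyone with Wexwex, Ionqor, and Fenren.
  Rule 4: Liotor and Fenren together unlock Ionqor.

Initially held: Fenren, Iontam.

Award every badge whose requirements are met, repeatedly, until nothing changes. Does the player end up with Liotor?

No

Liotor would need Wexwex, Ionqor, and Fenren (Rule 3), but Wexwex is never earned.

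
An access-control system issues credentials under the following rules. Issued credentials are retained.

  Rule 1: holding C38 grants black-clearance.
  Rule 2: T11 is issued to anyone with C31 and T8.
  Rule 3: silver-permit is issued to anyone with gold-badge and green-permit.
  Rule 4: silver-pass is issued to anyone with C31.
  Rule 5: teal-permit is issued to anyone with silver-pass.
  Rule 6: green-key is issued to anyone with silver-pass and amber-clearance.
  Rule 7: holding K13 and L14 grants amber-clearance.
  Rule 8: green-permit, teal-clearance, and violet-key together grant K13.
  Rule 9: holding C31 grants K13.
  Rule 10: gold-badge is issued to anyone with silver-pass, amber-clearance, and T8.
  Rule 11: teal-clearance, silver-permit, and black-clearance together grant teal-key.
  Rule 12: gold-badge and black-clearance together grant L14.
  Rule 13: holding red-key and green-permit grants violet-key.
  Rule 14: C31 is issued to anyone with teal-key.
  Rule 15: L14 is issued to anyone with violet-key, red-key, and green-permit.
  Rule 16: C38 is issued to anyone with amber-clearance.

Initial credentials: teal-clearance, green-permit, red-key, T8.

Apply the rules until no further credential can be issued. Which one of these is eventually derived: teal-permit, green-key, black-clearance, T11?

Holding red-key and green-permit grants violet-key (Rule 13).
Holding violet-key, red-key, and green-permit grants L14 (Rule 15).
Holding green-permit, teal-clearance, and violet-key grants K13 (Rule 8).
Holding K13 and L14 grants amber-clearance (Rule 7).
Holding amber-clearance grants C38 (Rule 16).
Holding C38 grants black-clearance (Rule 1).
T11 would need C31 and T8 (Rule 2), but C31 is never granted. green-key would need silver-pass and amber-clearance (Rule 6), but silver-pass is never granted. teal-permit would need silver-pass (Rule 5), but silver-pass is never granted.

black-clearance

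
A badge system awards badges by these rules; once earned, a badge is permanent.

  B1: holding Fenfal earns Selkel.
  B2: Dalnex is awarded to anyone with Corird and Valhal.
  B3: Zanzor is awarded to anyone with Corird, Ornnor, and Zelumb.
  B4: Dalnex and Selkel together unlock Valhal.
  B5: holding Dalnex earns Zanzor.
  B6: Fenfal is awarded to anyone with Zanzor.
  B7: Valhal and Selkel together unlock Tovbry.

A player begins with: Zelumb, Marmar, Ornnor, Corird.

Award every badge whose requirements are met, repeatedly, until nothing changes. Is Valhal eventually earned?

Valhal would need Dalnex and Selkel (B4), but Dalnex is never earned.

No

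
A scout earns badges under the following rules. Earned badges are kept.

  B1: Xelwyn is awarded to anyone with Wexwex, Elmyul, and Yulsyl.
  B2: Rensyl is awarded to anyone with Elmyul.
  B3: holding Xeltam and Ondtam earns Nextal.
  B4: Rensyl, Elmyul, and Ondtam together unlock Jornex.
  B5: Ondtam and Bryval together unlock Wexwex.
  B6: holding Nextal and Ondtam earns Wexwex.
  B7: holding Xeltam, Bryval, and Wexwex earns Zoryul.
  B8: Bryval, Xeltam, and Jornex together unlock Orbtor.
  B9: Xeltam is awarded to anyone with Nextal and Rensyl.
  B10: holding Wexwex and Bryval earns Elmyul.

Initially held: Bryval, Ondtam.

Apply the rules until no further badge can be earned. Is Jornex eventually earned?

With Ondtam and Bryval, Wexwex is earned (B5).
With Wexwex and Bryval, Elmyul is earned (B10).
With Elmyul, Rensyl is earned (B2).
With Rensyl, Elmyul, and Ondtam, Jornex is earned (B4).

Yes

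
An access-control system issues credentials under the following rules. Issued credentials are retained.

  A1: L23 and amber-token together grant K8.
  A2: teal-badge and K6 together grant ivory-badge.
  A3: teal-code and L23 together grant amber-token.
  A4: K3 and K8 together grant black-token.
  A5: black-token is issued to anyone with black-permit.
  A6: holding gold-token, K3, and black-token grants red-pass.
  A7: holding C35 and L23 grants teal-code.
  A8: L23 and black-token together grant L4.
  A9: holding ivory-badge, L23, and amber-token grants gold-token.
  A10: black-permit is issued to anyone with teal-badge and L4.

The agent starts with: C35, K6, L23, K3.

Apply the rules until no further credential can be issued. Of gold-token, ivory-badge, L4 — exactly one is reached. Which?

Holding C35 and L23 grants teal-code (A7).
Holding teal-code and L23 grants amber-token (A3).
Holding L23 and amber-token grants K8 (A1).
Holding K3 and K8 grants black-token (A4).
Holding L23 and black-token grants L4 (A8).
ivory-badge would need teal-badge and K6 (A2), but teal-badge is never granted. gold-token would need ivory-badge, L23, and amber-token (A9), but ivory-badge is never granted.

L4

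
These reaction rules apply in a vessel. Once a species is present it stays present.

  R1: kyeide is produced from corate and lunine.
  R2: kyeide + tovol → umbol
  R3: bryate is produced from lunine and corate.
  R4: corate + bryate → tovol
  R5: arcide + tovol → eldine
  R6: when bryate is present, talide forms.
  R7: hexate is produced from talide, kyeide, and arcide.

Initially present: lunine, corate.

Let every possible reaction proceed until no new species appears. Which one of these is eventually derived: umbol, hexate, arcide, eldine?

corate and lunine present → kyeide forms (R1).
lunine and corate present → bryate forms (R3).
corate and bryate present → tovol forms (R4).
kyeide and tovol present → umbol forms (R2).
No rule produces arcide, and it is not given. hexate would need talide, kyeide, and arcide (R7), but arcide never forms. eldine would need arcide and tovol (R5), but arcide never forms.

umbol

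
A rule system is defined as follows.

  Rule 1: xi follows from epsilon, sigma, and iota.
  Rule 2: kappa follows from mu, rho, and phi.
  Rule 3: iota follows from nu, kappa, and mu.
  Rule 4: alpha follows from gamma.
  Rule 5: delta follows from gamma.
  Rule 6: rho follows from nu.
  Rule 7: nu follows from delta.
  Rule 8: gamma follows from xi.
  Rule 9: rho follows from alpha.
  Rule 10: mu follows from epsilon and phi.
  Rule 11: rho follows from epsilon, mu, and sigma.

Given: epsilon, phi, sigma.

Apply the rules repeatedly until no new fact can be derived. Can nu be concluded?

nu would need delta (Rule 7), but delta is never established.

No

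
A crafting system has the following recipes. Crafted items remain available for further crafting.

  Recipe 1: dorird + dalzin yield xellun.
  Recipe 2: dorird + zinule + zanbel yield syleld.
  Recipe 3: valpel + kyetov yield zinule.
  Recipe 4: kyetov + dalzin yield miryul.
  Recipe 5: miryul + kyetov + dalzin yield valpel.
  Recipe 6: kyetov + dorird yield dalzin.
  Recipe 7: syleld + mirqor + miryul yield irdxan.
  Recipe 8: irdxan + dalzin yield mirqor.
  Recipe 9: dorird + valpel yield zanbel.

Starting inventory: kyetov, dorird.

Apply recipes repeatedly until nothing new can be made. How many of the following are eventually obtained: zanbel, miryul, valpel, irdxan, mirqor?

3

Using Recipe 6, kyetov and dorird make dalzin.
Using Recipe 4, kyetov and dalzin make miryul.
miryul + kyetov + dalzin → valpel (Recipe 5).
Using Recipe 9, dorird and valpel make zanbel.
zanbel: reached.
miryul: reached.
valpel: reached.
irdxan would need syleld, mirqor, and miryul (Recipe 7), but mirqor is never obtained.
mirqor would need irdxan and dalzin (Recipe 8), but irdxan is never obtained.
Reached: zanbel, miryul, and valpel — 3 of the 5.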